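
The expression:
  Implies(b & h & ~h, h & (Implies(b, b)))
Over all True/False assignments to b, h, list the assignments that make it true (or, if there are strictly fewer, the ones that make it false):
is always true.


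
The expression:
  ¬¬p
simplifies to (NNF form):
p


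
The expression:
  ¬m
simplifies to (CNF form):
¬m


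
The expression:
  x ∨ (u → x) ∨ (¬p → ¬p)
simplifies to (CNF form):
True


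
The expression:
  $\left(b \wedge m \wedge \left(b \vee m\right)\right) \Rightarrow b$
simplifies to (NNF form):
$\text{True}$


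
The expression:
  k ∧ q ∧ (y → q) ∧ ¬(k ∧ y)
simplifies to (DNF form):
k ∧ q ∧ ¬y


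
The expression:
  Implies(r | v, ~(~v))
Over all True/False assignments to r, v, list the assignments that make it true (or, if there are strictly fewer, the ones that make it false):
is false only for:
  r=True, v=False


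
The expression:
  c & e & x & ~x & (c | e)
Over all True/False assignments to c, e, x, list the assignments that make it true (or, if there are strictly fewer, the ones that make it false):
is never true.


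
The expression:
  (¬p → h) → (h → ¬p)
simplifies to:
¬h ∨ ¬p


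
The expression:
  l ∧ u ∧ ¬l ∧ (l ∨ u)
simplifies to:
False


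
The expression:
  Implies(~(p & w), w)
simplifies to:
w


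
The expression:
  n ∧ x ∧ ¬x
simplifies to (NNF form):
False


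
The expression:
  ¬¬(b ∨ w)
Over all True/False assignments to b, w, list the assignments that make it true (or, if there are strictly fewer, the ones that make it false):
is false only for:
  b=False, w=False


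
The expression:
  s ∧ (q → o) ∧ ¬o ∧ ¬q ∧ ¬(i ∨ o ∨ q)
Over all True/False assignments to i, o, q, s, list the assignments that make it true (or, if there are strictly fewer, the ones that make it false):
is true only for:
  i=False, o=False, q=False, s=True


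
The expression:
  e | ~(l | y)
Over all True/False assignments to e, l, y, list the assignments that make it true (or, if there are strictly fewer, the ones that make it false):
is false only for:
  e=False, l=False, y=True;
  e=False, l=True, y=False;
  e=False, l=True, y=True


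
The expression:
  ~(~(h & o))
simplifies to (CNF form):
h & o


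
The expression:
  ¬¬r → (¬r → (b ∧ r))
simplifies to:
True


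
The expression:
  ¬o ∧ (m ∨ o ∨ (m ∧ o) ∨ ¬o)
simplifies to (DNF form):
¬o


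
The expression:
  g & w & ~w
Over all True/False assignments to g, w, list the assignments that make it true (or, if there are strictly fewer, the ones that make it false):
is never true.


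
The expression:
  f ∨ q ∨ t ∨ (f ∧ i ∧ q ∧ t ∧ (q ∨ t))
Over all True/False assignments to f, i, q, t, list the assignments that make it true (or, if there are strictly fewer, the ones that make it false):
is false only for:
  f=False, i=False, q=False, t=False;
  f=False, i=True, q=False, t=False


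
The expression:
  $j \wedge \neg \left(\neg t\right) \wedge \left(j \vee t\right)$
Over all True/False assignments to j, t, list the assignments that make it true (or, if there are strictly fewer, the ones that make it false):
is true only for:
  j=True, t=True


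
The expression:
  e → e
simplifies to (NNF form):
True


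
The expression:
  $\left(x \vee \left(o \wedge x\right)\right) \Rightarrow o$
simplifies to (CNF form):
$o \vee \neg x$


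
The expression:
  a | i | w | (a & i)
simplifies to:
a | i | w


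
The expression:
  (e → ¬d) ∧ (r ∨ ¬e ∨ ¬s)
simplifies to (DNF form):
(r ∧ ¬d) ∨ (¬d ∧ ¬s) ∨ ¬e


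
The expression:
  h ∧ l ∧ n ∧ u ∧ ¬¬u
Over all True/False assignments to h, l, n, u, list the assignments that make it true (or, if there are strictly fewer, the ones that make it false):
is true only for:
  h=True, l=True, n=True, u=True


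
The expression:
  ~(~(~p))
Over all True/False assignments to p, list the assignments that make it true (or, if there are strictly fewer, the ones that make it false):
is true only for:
  p=False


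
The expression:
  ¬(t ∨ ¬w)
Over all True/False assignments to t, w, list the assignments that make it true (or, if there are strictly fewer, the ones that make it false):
is true only for:
  t=False, w=True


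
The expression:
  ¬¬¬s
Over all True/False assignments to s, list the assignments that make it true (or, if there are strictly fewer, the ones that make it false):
is true only for:
  s=False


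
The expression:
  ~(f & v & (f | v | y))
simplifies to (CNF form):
~f | ~v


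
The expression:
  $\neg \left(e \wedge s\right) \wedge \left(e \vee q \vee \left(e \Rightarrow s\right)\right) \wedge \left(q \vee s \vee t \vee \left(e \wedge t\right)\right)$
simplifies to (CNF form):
$\left(\neg e \vee \neg s\right) \wedge \left(q \vee s \vee t\right)$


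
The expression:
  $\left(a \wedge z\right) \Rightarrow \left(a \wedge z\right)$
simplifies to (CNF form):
$\text{True}$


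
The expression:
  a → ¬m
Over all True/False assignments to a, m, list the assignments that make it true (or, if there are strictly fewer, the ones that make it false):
is false only for:
  a=True, m=True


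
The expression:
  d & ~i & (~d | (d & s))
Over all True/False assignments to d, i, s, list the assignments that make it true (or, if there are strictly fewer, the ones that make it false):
is true only for:
  d=True, i=False, s=True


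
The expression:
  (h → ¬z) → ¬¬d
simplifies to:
d ∨ (h ∧ z)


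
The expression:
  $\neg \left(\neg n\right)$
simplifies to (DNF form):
$n$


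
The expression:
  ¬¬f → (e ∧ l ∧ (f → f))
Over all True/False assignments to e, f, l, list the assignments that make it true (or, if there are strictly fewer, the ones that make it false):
is false only for:
  e=False, f=True, l=False;
  e=False, f=True, l=True;
  e=True, f=True, l=False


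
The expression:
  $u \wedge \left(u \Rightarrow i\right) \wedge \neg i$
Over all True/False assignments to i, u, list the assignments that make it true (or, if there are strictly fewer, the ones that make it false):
is never true.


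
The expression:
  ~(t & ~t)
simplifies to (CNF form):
True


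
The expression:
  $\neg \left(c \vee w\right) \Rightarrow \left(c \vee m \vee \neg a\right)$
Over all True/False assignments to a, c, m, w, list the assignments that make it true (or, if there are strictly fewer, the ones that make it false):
is false only for:
  a=True, c=False, m=False, w=False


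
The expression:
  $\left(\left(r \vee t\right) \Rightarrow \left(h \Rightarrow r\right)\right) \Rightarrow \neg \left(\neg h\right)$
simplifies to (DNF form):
$h$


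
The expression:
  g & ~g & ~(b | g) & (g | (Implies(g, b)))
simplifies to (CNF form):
False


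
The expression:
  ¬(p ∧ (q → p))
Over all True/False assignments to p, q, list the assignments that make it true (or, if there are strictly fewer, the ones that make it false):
is true only for:
  p=False, q=False;
  p=False, q=True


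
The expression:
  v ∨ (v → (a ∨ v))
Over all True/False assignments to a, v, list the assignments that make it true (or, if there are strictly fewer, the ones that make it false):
is always true.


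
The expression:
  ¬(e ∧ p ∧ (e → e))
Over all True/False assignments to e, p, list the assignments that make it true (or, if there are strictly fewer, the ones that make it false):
is false only for:
  e=True, p=True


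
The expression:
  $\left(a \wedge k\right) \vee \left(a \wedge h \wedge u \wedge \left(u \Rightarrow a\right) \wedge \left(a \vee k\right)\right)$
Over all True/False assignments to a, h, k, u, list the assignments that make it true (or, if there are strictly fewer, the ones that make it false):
is true only for:
  a=True, h=False, k=True, u=False;
  a=True, h=False, k=True, u=True;
  a=True, h=True, k=False, u=True;
  a=True, h=True, k=True, u=False;
  a=True, h=True, k=True, u=True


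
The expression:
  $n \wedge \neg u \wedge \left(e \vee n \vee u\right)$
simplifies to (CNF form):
$n \wedge \neg u$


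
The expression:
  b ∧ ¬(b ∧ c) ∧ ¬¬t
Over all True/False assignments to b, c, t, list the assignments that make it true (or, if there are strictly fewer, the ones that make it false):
is true only for:
  b=True, c=False, t=True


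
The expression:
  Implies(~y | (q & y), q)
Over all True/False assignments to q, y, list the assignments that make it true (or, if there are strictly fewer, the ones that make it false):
is false only for:
  q=False, y=False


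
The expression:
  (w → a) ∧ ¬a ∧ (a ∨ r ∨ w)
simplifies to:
r ∧ ¬a ∧ ¬w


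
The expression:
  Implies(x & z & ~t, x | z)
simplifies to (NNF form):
True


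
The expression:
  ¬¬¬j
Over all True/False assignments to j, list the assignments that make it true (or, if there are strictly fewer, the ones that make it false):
is true only for:
  j=False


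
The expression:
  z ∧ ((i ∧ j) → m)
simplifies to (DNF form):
(m ∧ z) ∨ (z ∧ ¬i) ∨ (z ∧ ¬j)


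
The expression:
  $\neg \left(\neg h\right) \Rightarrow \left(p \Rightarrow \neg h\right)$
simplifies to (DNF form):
$\neg h \vee \neg p$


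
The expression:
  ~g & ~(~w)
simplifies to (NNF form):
w & ~g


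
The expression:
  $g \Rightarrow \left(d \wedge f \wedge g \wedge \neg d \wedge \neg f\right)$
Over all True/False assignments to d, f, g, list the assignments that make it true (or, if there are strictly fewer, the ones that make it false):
is true only for:
  d=False, f=False, g=False;
  d=False, f=True, g=False;
  d=True, f=False, g=False;
  d=True, f=True, g=False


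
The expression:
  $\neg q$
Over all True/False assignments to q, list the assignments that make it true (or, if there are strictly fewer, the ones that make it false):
is true only for:
  q=False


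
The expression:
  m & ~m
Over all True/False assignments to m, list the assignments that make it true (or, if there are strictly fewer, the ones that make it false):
is never true.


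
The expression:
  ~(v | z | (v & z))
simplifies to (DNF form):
~v & ~z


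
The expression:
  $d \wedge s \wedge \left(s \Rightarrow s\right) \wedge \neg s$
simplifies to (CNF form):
$\text{False}$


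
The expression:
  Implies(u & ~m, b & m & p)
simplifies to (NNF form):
m | ~u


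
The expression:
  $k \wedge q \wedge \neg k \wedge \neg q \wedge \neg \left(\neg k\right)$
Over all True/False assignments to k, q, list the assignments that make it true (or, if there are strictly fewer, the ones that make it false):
is never true.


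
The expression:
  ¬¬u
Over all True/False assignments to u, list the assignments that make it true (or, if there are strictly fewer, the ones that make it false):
is true only for:
  u=True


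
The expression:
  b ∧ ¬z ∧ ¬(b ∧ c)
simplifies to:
b ∧ ¬c ∧ ¬z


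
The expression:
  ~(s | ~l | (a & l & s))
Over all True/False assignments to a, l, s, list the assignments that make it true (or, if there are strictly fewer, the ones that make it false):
is true only for:
  a=False, l=True, s=False;
  a=True, l=True, s=False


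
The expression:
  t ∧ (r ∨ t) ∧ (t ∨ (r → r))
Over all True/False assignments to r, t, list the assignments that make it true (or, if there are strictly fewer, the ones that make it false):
is true only for:
  r=False, t=True;
  r=True, t=True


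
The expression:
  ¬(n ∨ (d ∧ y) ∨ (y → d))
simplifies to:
y ∧ ¬d ∧ ¬n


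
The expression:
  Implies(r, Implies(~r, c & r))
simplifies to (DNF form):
True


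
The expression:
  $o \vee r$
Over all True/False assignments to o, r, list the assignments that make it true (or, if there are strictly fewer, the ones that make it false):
is false only for:
  o=False, r=False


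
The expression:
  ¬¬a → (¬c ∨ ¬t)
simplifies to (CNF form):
¬a ∨ ¬c ∨ ¬t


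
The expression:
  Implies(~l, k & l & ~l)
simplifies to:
l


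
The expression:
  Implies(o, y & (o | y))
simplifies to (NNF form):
y | ~o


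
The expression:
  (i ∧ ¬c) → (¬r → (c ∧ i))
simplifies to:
c ∨ r ∨ ¬i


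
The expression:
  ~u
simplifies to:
~u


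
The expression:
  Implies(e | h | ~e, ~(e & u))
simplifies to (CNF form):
~e | ~u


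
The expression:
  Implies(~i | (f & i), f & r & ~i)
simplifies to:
(i & ~f) | (f & r & ~i)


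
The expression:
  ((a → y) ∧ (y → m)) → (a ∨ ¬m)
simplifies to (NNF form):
a ∨ ¬m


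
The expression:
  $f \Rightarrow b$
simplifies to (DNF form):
$b \vee \neg f$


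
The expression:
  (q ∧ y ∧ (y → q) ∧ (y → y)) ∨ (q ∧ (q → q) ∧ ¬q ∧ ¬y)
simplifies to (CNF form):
q ∧ y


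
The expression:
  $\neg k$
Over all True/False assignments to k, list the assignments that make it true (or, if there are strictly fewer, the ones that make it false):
is true only for:
  k=False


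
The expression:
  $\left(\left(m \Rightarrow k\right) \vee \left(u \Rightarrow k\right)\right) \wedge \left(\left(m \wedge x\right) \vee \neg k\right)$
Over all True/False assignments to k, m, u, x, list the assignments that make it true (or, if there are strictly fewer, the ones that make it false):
is true only for:
  k=False, m=False, u=False, x=False;
  k=False, m=False, u=False, x=True;
  k=False, m=False, u=True, x=False;
  k=False, m=False, u=True, x=True;
  k=False, m=True, u=False, x=False;
  k=False, m=True, u=False, x=True;
  k=True, m=True, u=False, x=True;
  k=True, m=True, u=True, x=True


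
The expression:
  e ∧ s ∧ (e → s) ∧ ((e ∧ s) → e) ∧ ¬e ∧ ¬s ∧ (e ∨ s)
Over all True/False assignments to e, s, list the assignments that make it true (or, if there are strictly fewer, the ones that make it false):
is never true.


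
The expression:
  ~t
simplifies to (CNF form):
~t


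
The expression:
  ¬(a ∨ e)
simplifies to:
¬a ∧ ¬e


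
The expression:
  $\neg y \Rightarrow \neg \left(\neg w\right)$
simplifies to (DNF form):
$w \vee y$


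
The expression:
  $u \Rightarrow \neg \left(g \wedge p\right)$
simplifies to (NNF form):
$\neg g \vee \neg p \vee \neg u$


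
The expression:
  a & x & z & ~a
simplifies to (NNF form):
False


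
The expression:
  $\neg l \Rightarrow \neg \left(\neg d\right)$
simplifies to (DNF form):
$d \vee l$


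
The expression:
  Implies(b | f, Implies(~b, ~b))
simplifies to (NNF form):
True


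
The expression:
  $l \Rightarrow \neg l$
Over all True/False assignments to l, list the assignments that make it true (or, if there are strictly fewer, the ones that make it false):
is true only for:
  l=False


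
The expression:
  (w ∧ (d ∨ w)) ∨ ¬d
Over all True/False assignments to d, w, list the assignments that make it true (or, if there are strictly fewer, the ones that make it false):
is false only for:
  d=True, w=False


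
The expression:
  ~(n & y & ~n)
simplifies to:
True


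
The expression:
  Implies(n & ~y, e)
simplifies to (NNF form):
e | y | ~n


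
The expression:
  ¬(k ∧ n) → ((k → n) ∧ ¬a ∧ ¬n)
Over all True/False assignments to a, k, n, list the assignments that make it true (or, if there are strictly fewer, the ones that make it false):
is true only for:
  a=False, k=False, n=False;
  a=False, k=True, n=True;
  a=True, k=True, n=True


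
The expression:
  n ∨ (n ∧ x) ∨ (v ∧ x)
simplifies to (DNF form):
n ∨ (v ∧ x)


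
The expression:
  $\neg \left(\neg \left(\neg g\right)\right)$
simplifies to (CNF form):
$\neg g$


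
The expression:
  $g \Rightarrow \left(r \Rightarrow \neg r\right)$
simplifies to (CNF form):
$\neg g \vee \neg r$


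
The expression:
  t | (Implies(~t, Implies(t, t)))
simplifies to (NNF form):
True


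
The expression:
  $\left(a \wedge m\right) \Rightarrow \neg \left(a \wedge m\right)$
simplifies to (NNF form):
$\neg a \vee \neg m$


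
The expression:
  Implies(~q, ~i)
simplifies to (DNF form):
q | ~i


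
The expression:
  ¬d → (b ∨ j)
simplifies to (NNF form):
b ∨ d ∨ j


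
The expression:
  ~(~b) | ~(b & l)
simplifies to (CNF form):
True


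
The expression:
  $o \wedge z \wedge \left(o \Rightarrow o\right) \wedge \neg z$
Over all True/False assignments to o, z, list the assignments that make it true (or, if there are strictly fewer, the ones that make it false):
is never true.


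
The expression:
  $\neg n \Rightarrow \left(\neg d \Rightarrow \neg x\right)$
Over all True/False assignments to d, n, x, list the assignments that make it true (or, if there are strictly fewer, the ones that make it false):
is false only for:
  d=False, n=False, x=True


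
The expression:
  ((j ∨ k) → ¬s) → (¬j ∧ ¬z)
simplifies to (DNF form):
(j ∧ s) ∨ (k ∧ s) ∨ (¬j ∧ ¬z)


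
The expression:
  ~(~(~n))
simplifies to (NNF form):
~n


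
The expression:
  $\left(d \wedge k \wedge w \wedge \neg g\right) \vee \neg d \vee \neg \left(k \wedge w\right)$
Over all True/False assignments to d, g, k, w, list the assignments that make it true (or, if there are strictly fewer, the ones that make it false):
is false only for:
  d=True, g=True, k=True, w=True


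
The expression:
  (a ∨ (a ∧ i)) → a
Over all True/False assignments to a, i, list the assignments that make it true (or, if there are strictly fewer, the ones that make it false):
is always true.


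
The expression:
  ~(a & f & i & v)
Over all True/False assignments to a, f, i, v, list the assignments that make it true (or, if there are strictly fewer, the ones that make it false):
is false only for:
  a=True, f=True, i=True, v=True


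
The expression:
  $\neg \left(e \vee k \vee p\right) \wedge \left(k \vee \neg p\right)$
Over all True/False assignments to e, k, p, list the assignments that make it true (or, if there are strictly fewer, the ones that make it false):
is true only for:
  e=False, k=False, p=False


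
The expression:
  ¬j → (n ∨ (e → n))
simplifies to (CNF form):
j ∨ n ∨ ¬e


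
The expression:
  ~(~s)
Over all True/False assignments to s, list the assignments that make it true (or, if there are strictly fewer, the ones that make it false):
is true only for:
  s=True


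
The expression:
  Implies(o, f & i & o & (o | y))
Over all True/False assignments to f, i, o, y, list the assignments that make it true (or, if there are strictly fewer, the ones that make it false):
is false only for:
  f=False, i=False, o=True, y=False;
  f=False, i=False, o=True, y=True;
  f=False, i=True, o=True, y=False;
  f=False, i=True, o=True, y=True;
  f=True, i=False, o=True, y=False;
  f=True, i=False, o=True, y=True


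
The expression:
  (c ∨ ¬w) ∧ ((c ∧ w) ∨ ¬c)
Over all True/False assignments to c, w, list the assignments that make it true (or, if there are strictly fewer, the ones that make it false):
is true only for:
  c=False, w=False;
  c=True, w=True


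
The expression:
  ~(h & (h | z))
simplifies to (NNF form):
~h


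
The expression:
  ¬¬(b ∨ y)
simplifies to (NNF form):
b ∨ y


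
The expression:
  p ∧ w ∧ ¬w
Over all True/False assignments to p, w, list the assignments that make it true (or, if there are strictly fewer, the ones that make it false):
is never true.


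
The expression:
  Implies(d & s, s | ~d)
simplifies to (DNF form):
True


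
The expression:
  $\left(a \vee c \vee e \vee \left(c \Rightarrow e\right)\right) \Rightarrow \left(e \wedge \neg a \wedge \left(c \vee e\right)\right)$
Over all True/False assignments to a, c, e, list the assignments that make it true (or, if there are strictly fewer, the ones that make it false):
is true only for:
  a=False, c=False, e=True;
  a=False, c=True, e=True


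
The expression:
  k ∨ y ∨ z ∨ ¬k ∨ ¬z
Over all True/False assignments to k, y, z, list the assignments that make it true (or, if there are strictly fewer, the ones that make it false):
is always true.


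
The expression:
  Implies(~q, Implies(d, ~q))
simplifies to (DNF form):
True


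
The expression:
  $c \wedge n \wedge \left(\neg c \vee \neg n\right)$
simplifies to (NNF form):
$\text{False}$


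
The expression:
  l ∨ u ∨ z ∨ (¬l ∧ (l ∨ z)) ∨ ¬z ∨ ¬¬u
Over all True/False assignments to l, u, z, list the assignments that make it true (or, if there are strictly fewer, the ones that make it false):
is always true.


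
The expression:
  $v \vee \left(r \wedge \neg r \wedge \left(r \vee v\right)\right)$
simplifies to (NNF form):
$v$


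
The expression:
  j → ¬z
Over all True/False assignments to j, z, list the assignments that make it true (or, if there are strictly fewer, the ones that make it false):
is false only for:
  j=True, z=True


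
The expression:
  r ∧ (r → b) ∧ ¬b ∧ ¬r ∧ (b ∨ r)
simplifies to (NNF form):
False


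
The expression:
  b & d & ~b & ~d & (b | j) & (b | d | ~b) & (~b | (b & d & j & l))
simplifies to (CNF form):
False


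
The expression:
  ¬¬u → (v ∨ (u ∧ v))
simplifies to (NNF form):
v ∨ ¬u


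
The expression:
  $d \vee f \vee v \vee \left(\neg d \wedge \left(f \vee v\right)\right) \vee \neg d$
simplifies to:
$\text{True}$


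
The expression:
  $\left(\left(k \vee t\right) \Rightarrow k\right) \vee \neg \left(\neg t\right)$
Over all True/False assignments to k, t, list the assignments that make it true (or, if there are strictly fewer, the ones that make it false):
is always true.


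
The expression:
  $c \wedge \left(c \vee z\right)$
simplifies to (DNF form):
$c$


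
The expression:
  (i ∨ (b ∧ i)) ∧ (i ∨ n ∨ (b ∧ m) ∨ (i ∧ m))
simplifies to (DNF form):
i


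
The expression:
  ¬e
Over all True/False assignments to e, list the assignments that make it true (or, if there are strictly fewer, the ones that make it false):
is true only for:
  e=False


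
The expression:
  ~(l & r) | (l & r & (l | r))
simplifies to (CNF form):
True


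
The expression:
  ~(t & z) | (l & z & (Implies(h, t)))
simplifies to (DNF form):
l | ~t | ~z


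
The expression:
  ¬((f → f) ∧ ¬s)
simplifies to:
s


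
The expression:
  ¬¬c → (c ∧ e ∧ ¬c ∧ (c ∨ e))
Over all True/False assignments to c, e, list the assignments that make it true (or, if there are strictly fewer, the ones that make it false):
is true only for:
  c=False, e=False;
  c=False, e=True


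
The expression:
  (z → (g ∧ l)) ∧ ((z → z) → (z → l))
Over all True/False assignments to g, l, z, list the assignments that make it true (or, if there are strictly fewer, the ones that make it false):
is false only for:
  g=False, l=False, z=True;
  g=False, l=True, z=True;
  g=True, l=False, z=True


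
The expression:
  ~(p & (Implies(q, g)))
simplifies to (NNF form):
~p | (q & ~g)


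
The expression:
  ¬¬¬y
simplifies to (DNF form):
¬y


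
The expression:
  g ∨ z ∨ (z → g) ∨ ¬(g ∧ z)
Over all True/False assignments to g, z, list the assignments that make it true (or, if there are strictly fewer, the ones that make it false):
is always true.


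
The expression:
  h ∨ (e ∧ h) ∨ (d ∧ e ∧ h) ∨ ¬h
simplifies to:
True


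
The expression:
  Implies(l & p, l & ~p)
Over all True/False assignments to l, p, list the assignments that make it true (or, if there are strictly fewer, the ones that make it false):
is false only for:
  l=True, p=True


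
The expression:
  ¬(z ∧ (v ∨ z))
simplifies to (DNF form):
¬z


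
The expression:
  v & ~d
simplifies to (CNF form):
v & ~d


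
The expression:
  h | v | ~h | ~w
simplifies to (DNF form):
True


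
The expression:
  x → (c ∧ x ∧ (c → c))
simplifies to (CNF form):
c ∨ ¬x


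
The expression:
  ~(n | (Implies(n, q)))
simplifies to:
False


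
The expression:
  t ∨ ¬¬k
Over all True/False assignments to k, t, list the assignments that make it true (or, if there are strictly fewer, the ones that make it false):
is false only for:
  k=False, t=False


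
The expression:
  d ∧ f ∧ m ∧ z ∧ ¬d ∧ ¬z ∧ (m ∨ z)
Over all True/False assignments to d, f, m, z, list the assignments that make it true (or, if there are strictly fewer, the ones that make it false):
is never true.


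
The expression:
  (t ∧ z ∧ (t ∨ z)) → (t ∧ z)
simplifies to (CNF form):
True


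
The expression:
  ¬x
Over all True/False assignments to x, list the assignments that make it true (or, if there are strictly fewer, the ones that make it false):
is true only for:
  x=False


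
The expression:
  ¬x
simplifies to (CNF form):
¬x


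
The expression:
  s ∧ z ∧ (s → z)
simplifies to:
s ∧ z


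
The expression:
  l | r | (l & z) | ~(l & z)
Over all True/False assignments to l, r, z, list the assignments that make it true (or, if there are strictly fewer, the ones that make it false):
is always true.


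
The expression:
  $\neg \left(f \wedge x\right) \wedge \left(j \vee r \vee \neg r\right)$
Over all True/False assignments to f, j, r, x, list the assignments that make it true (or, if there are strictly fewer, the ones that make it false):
is false only for:
  f=True, j=False, r=False, x=True;
  f=True, j=False, r=True, x=True;
  f=True, j=True, r=False, x=True;
  f=True, j=True, r=True, x=True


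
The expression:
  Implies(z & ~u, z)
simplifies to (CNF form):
True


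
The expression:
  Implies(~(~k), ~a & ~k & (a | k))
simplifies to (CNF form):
~k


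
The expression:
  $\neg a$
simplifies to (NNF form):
$\neg a$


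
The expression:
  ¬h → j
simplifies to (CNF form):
h ∨ j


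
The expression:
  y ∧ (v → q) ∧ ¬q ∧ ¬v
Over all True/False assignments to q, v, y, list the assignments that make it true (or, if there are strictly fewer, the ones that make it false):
is true only for:
  q=False, v=False, y=True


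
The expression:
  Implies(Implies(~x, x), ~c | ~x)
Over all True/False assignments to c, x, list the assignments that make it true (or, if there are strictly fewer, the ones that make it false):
is false only for:
  c=True, x=True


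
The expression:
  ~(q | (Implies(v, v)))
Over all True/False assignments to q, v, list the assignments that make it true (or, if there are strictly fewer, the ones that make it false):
is never true.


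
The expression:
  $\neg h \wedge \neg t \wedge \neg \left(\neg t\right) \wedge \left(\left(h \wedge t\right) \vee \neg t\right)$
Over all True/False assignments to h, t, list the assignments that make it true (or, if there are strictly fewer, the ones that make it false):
is never true.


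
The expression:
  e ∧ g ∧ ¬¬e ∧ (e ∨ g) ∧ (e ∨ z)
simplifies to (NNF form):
e ∧ g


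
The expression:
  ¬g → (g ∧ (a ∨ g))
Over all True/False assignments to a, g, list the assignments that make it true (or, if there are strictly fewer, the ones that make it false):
is true only for:
  a=False, g=True;
  a=True, g=True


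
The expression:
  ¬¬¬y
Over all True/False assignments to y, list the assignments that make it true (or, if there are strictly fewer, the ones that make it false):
is true only for:
  y=False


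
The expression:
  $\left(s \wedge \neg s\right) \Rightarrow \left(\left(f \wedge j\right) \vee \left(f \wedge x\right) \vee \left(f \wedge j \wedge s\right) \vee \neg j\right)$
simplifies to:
$\text{True}$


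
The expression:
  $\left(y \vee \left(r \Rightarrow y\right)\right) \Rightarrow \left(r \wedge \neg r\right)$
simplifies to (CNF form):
$r \wedge \neg y$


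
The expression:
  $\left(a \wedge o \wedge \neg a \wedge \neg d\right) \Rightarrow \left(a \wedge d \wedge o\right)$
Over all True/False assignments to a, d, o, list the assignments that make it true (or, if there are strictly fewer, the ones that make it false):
is always true.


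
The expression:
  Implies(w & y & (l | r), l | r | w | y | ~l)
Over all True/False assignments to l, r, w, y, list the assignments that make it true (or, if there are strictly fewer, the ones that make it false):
is always true.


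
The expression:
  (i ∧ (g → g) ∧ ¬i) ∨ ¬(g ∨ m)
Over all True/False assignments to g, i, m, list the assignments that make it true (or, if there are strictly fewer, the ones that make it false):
is true only for:
  g=False, i=False, m=False;
  g=False, i=True, m=False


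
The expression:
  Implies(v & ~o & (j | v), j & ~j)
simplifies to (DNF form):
o | ~v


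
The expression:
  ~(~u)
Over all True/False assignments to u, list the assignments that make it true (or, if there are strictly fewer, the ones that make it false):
is true only for:
  u=True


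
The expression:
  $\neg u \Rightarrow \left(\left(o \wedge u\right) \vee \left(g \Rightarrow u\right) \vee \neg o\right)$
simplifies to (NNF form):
$u \vee \neg g \vee \neg o$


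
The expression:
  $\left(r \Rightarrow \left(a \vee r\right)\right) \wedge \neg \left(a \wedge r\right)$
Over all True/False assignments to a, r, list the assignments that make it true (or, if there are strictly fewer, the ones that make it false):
is false only for:
  a=True, r=True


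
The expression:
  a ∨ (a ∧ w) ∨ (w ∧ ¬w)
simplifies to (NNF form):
a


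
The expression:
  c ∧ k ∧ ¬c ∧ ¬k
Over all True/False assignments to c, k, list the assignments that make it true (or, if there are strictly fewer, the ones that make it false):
is never true.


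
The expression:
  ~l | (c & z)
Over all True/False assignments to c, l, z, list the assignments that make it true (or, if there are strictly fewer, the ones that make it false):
is false only for:
  c=False, l=True, z=False;
  c=False, l=True, z=True;
  c=True, l=True, z=False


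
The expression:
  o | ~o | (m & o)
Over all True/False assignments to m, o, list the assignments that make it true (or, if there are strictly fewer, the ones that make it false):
is always true.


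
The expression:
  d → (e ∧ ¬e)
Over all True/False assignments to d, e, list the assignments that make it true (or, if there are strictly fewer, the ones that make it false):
is true only for:
  d=False, e=False;
  d=False, e=True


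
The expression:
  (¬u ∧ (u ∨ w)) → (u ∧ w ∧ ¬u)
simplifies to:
u ∨ ¬w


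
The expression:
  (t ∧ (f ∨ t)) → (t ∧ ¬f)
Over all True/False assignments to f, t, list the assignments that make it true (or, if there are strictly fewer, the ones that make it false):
is false only for:
  f=True, t=True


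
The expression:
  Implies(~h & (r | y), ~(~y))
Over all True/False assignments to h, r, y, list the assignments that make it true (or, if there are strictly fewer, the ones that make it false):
is false only for:
  h=False, r=True, y=False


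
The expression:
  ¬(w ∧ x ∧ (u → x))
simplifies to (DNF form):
¬w ∨ ¬x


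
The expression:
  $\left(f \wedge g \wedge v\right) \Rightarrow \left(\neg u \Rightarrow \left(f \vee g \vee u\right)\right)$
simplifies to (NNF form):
$\text{True}$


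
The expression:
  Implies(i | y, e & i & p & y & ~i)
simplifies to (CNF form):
~i & ~y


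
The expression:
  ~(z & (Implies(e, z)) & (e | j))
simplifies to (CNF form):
(~e | ~z) & (~j | ~z)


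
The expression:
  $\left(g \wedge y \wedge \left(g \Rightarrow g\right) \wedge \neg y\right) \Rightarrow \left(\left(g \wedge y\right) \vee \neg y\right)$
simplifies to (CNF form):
$\text{True}$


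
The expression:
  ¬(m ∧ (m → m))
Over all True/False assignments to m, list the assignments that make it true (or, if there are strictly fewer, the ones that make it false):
is true only for:
  m=False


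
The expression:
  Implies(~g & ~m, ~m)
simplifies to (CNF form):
True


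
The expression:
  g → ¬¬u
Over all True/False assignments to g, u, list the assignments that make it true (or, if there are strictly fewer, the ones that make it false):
is false only for:
  g=True, u=False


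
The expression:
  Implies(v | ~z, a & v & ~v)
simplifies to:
z & ~v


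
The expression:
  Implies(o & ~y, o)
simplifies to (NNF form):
True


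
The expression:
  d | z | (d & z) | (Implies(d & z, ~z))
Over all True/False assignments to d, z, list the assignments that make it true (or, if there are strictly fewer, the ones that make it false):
is always true.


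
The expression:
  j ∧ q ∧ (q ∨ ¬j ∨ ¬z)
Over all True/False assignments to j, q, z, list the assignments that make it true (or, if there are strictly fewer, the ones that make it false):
is true only for:
  j=True, q=True, z=False;
  j=True, q=True, z=True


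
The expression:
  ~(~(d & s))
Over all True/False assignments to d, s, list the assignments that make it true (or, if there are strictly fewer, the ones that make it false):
is true only for:
  d=True, s=True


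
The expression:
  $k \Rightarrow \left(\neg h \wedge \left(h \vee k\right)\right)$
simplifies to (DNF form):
$\neg h \vee \neg k$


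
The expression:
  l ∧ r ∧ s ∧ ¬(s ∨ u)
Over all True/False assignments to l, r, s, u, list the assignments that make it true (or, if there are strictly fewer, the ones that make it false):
is never true.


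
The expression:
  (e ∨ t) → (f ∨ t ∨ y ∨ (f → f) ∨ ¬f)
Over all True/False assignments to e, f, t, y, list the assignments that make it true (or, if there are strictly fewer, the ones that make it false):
is always true.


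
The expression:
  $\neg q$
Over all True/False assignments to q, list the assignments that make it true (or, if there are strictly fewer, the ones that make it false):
is true only for:
  q=False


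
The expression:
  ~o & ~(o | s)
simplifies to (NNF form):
~o & ~s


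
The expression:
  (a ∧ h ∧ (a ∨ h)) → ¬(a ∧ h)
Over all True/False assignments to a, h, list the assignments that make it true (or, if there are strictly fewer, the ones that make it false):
is false only for:
  a=True, h=True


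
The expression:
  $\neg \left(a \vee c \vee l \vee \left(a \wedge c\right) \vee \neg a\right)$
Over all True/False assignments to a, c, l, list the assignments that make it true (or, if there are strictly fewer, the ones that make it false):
is never true.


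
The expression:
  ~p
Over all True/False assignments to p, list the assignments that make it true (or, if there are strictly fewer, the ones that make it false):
is true only for:
  p=False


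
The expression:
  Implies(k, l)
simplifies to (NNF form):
l | ~k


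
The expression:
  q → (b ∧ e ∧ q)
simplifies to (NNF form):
(b ∧ e) ∨ ¬q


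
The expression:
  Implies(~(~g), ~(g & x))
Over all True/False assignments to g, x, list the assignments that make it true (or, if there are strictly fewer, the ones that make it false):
is false only for:
  g=True, x=True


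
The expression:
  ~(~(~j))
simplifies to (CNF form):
~j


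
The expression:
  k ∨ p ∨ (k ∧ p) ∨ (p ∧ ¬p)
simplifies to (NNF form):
k ∨ p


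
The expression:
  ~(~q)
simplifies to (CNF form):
q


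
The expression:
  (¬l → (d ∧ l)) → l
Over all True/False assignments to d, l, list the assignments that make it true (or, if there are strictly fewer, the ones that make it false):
is always true.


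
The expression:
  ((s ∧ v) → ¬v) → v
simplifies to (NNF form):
v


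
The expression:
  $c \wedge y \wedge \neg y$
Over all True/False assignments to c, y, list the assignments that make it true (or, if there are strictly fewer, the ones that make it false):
is never true.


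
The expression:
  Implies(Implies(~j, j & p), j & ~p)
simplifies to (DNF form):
~j | ~p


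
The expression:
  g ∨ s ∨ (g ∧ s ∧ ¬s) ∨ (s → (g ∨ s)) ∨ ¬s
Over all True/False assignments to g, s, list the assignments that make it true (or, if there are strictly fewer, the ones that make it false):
is always true.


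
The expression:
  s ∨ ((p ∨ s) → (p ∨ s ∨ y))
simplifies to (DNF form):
True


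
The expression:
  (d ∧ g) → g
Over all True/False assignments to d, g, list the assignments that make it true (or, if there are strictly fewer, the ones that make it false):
is always true.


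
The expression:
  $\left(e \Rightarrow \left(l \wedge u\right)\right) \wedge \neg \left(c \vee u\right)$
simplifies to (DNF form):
$\neg c \wedge \neg e \wedge \neg u$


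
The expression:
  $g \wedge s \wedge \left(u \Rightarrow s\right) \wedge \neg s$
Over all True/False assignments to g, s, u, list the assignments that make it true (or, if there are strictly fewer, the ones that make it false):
is never true.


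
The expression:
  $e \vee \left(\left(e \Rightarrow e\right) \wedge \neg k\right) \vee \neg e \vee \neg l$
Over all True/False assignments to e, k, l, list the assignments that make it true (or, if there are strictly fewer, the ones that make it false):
is always true.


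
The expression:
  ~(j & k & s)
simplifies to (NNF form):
~j | ~k | ~s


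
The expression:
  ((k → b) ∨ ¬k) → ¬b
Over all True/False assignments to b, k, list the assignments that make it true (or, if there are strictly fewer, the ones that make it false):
is true only for:
  b=False, k=False;
  b=False, k=True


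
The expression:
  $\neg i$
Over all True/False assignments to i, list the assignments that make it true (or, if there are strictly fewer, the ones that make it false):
is true only for:
  i=False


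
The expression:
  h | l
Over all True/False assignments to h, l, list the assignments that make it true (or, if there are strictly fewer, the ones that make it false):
is false only for:
  h=False, l=False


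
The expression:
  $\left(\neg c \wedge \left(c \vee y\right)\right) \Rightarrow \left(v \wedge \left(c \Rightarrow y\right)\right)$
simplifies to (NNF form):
$c \vee v \vee \neg y$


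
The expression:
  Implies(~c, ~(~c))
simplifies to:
c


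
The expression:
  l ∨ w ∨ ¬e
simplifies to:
l ∨ w ∨ ¬e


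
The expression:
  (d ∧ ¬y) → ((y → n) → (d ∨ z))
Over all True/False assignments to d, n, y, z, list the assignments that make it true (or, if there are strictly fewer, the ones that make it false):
is always true.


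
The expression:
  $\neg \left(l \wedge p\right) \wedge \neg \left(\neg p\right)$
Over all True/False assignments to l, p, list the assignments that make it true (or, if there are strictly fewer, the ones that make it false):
is true only for:
  l=False, p=True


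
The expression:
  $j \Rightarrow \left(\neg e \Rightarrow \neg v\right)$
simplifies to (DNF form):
$e \vee \neg j \vee \neg v$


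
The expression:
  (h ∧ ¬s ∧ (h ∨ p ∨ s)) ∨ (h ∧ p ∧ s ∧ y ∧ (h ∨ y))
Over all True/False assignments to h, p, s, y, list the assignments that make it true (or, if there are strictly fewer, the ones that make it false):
is true only for:
  h=True, p=False, s=False, y=False;
  h=True, p=False, s=False, y=True;
  h=True, p=True, s=False, y=False;
  h=True, p=True, s=False, y=True;
  h=True, p=True, s=True, y=True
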